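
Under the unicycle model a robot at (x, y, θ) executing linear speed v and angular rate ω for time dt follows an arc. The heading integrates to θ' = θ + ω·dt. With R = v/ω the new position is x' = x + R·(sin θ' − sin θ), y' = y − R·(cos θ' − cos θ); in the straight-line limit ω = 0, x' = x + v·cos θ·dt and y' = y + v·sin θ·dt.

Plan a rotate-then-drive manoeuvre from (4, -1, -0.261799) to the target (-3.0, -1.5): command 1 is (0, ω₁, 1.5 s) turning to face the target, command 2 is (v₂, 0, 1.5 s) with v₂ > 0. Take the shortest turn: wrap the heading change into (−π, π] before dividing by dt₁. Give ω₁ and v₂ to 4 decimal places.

heading to target = atan2(-1.5−-1, -3−4) = -3.0703
Δθ = wrap(-3.0703 − -0.2618) = -2.8085; ω₁ = Δθ/dt₁ = -1.8723
distance = √((-3−4)² + (-1.5−-1)²) = 7.0178; v₂ = distance/dt₂ = 4.6786

ω₁ = -1.8723, v₂ = 4.6786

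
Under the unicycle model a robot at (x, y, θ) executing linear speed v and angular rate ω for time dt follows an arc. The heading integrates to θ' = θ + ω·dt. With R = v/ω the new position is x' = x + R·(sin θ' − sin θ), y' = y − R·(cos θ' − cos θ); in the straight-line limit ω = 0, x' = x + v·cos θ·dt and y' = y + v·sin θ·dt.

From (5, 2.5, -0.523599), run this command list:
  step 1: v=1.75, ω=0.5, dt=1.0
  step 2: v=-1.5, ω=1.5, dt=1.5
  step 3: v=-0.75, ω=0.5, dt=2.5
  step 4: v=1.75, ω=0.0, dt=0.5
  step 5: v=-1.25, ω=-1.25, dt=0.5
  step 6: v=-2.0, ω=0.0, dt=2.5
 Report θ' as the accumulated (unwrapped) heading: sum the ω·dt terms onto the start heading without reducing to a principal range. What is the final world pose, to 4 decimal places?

step 1: θ'=-0.0236 (R=3.5000) → pose (6.6674, 2.0321, -0.0236)
step 2: θ'=2.2264 (R=-1.0000) → pose (5.8511, 0.4227, 2.2264)
step 3: θ'=3.4764 (R=-1.5000) → pose (7.5330, -0.0795, 3.4764)
step 4: θ'=3.4764 (straight) → pose (6.7066, -0.3671, 3.4764)
step 5: θ'=2.8514 (R=1.0000) → pose (7.3213, -0.3533, 2.8514)
step 6: θ'=2.8514 (straight) → pose (12.1123, -1.7840, 2.8514)

(12.1123, -1.7840, 2.8514)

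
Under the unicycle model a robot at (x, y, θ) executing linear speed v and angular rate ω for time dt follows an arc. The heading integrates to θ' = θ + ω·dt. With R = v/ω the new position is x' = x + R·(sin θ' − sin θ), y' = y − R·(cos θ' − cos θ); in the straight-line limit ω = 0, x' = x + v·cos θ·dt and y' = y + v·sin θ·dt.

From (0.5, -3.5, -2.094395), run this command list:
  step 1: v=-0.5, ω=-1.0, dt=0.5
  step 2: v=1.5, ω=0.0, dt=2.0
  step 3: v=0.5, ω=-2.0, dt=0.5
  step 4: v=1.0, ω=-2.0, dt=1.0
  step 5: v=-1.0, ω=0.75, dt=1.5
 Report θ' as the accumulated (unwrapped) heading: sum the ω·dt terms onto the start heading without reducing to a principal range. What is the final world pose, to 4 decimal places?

step 1: θ'=-2.5944 (R=0.5000) → pose (0.6729, -3.3230, -2.5944)
step 2: θ'=-2.5944 (straight) → pose (-1.8891, -4.8839, -2.5944)
step 3: θ'=-3.5944 (R=-0.2500) → pose (-2.1285, -4.8952, -3.5944)
step 4: θ'=-5.5944 (R=-0.5000) → pose (-2.2276, -4.0596, -5.5944)
step 5: θ'=-4.4694 (R=-1.3333) → pose (-2.6743, -5.4098, -4.4694)

(-2.6743, -5.4098, -4.4694)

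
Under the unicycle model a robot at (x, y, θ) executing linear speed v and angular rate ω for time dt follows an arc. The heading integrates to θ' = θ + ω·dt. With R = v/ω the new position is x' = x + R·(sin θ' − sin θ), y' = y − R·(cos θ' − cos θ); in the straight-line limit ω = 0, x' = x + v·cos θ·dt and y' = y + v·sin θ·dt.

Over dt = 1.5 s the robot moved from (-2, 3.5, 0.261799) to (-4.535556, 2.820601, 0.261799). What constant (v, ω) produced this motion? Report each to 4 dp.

Δθ = 0.261799 − 0.261799 = 0.000000
ω = Δθ/dt = 0.000000/1.5 = 0.0000
ω = 0 → v = (Δx·cos θ + Δy·sin θ)/dt = -1.7500

v = -1.7500, ω = 0.0000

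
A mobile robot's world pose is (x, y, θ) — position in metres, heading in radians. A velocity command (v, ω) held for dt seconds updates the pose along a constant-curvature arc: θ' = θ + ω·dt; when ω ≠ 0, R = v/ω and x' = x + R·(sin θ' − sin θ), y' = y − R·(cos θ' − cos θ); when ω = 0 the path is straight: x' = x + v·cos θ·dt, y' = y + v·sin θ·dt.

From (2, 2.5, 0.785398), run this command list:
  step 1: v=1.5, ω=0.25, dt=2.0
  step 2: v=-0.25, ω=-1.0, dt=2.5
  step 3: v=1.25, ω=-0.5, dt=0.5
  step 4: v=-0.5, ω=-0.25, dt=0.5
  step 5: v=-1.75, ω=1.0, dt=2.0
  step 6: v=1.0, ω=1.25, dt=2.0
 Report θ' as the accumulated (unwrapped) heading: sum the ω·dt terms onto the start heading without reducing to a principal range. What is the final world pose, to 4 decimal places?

step 1: θ'=1.2854 (R=6.0000) → pose (3.5147, 5.0534, 1.2854)
step 2: θ'=-1.2146 (R=0.2500) → pose (3.0405, 5.0366, -1.2146)
step 3: θ'=-1.4646 (R=-2.5000) → pose (3.1833, 4.4298, -1.4646)
step 4: θ'=-1.5896 (R=2.0000) → pose (3.1724, 4.6794, -1.5896)
step 5: θ'=0.4104 (R=-1.7500) → pose (0.7245, 6.3170, 0.4104)
step 6: θ'=2.9104 (R=0.8000) → pose (0.5886, 7.8293, 2.9104)

(0.5886, 7.8293, 2.9104)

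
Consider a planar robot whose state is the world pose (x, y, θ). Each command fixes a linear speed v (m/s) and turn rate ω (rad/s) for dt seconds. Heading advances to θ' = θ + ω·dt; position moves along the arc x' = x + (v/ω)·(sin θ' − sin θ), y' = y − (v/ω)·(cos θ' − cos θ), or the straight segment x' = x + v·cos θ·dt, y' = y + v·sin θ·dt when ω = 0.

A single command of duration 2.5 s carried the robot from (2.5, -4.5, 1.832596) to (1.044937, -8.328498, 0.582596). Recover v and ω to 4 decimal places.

v = -1.7500, ω = -0.5000

Δθ = 0.582596 − 1.832596 = -1.250000
ω = Δθ/dt = -1.250000/2.5 = -0.5000
R = −Δy/(cos θ' − cos θ) = 3.5000
v = R·ω = 3.5000·-0.5000 = -1.7500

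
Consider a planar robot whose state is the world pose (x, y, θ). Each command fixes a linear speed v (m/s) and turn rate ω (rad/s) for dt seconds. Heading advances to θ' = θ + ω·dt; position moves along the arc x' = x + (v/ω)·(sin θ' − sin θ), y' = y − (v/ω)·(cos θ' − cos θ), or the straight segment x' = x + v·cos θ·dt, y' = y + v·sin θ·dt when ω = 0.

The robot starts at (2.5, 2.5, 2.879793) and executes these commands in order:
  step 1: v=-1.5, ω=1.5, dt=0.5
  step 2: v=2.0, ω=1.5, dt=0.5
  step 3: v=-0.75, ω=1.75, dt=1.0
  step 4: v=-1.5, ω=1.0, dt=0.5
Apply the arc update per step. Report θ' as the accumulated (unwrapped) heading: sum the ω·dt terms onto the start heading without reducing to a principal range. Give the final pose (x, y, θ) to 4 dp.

(1.5146, 2.3324, 6.6298)

step 1: θ'=3.6298 (R=-1.0000) → pose (3.2279, 2.5827, 3.6298)
step 2: θ'=4.3798 (R=1.3333) → pose (2.5930, 1.8405, 4.3798)
step 3: θ'=6.1298 (R=-0.4286) → pose (2.2534, 2.4040, 6.1298)
step 4: θ'=6.6298 (R=-1.5000) → pose (1.5146, 2.3324, 6.6298)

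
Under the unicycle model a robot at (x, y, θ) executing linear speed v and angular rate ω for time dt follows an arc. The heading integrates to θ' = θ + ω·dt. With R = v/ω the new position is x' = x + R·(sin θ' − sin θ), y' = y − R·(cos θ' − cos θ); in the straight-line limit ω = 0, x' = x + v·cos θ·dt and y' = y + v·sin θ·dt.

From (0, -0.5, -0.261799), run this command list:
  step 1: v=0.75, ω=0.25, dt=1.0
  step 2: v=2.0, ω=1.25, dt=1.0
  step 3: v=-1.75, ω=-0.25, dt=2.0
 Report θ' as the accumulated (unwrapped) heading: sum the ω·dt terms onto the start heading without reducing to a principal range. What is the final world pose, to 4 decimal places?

(0.3666, -2.4168, 0.7382)

step 1: θ'=-0.0118 (R=3.0000) → pose (0.7411, -0.6020, -0.0118)
step 2: θ'=1.2382 (R=1.6000) → pose (2.2723, 0.4755, 1.2382)
step 3: θ'=0.7382 (R=7.0000) → pose (0.3666, -2.4168, 0.7382)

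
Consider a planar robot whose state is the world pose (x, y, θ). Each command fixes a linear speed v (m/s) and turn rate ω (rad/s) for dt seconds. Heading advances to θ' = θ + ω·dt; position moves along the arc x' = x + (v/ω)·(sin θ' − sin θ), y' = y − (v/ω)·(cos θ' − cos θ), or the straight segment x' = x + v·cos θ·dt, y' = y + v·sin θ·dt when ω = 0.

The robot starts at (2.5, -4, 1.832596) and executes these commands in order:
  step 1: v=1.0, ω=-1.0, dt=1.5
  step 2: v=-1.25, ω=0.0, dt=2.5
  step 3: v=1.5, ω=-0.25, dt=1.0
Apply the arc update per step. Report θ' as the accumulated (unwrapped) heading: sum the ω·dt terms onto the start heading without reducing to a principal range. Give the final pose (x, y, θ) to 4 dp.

step 1: θ'=0.3326 (R=-1.0000) → pose (3.1394, -2.7960, 0.3326)
step 2: θ'=0.3326 (straight) → pose (0.1857, -3.8163, 0.3326)
step 3: θ'=0.0826 (R=-6.0000) → pose (1.6497, -3.5079, 0.0826)

(1.6497, -3.5079, 0.0826)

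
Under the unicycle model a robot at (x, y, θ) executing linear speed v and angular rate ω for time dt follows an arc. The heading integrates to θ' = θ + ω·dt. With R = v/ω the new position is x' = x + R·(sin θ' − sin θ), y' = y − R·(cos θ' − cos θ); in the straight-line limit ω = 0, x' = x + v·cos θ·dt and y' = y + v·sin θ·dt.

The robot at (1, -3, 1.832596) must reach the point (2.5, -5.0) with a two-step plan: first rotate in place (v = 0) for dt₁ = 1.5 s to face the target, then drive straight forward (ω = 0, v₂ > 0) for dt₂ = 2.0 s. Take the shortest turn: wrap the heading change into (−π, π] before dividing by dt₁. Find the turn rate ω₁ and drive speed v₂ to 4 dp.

heading to target = atan2(-5−-3, 2.5−1) = -0.9273
Δθ = wrap(-0.9273 − 1.8326) = -2.7599; ω₁ = Δθ/dt₁ = -1.8399
distance = √((2.5−1)² + (-5−-3)²) = 2.5000; v₂ = distance/dt₂ = 1.2500

ω₁ = -1.8399, v₂ = 1.2500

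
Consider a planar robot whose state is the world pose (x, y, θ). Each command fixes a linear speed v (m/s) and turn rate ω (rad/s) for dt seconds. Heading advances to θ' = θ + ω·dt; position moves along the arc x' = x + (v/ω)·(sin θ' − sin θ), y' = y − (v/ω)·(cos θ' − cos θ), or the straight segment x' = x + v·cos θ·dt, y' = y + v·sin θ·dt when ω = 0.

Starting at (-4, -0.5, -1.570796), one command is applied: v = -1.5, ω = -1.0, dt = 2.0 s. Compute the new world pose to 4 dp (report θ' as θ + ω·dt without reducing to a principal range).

(-1.8758, 0.8639, -3.5708)

θ' = -1.5708 + -1.0·2.0 = -3.5708
R = v/ω = -1.5/-1.0 = 1.5000
x' = -4 + 1.5000·(sin -3.5708 − sin -1.5708) = -1.8758
y' = -0.5 − 1.5000·(cos -3.5708 − cos -1.5708) = 0.8639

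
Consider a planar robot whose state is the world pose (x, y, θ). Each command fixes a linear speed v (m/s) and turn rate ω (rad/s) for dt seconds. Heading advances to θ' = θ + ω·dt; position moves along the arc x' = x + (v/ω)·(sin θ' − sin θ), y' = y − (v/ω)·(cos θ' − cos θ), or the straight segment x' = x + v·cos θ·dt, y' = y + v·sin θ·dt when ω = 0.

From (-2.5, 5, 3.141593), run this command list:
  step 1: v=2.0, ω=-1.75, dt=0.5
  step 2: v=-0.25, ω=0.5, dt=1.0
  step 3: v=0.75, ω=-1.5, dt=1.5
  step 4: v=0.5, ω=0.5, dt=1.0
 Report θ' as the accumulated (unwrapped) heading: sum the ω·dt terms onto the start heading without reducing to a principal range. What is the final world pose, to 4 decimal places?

(-2.8840, 6.5088, 1.0166)

step 1: θ'=2.2666 (R=-1.1429) → pose (-3.3772, 5.4103, 2.2666)
step 2: θ'=2.7666 (R=-0.5000) → pose (-3.1766, 5.2655, 2.7666)
step 3: θ'=0.5166 (R=-0.5000) → pose (-3.2404, 6.1655, 0.5166)
step 4: θ'=1.0166 (R=1.0000) → pose (-2.8840, 6.5088, 1.0166)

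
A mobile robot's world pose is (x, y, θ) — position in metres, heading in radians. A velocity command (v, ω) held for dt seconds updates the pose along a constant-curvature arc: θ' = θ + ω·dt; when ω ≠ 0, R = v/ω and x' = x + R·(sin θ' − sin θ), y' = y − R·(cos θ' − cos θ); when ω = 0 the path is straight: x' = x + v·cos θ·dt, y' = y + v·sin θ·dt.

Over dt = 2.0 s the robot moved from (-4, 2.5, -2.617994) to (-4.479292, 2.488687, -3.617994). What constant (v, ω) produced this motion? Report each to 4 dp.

Δθ = -3.617994 − -2.617994 = -1.000000
ω = Δθ/dt = -1.000000/2.0 = -0.5000
R = Δx/(sin θ' − sin θ) = -0.5000
v = R·ω = -0.5000·-0.5000 = 0.2500

v = 0.2500, ω = -0.5000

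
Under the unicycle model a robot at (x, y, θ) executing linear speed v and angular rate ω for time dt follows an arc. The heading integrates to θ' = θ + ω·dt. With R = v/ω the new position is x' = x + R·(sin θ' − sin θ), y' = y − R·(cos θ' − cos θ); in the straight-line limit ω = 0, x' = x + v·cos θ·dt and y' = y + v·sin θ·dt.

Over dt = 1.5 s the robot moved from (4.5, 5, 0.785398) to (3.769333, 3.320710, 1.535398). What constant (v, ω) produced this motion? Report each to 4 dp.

v = -1.2500, ω = 0.5000

Δθ = 1.535398 − 0.785398 = 0.750000
ω = Δθ/dt = 0.750000/1.5 = 0.5000
R = −Δy/(cos θ' − cos θ) = -2.5000
v = R·ω = -2.5000·0.5000 = -1.2500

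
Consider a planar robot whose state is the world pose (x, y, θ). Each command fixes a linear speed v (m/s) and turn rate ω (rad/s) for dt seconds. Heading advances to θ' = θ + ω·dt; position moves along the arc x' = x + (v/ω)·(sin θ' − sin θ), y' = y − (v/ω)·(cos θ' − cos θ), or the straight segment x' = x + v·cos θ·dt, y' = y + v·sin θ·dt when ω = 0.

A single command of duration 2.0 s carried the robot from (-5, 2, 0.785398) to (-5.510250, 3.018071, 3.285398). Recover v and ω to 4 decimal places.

v = 0.7500, ω = 1.2500

Δθ = 3.285398 − 0.785398 = 2.500000
ω = Δθ/dt = 2.500000/2.0 = 1.2500
R = −Δy/(cos θ' − cos θ) = 0.6000
v = R·ω = 0.6000·1.2500 = 0.7500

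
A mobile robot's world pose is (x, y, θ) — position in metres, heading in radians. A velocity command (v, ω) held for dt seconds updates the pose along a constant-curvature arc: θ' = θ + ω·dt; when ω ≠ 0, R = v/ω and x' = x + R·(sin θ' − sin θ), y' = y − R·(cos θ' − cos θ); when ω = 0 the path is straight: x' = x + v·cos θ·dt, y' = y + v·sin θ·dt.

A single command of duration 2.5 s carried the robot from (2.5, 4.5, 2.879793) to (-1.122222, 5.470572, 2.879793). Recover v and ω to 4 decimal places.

Δθ = 2.879793 − 2.879793 = 0.000000
ω = Δθ/dt = 0.000000/2.5 = 0.0000
ω = 0 → v = (Δx·cos θ + Δy·sin θ)/dt = 1.5000

v = 1.5000, ω = 0.0000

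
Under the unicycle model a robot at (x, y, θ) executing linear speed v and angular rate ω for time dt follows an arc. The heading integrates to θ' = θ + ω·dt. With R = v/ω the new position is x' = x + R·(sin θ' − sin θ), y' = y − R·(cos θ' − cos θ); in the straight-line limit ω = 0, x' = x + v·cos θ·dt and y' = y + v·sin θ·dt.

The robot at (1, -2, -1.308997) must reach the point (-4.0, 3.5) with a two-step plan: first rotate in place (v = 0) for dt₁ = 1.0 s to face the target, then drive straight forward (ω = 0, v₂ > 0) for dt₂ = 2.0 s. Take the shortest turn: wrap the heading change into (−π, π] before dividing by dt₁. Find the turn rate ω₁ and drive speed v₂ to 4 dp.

heading to target = atan2(3.5−-2, -4−1) = 2.3086
Δθ = wrap(2.3086 − -1.3090) = -2.6656; ω₁ = Δθ/dt₁ = -2.6656
distance = √((-4−1)² + (3.5−-2)²) = 7.4330; v₂ = distance/dt₂ = 3.7165

ω₁ = -2.6656, v₂ = 3.7165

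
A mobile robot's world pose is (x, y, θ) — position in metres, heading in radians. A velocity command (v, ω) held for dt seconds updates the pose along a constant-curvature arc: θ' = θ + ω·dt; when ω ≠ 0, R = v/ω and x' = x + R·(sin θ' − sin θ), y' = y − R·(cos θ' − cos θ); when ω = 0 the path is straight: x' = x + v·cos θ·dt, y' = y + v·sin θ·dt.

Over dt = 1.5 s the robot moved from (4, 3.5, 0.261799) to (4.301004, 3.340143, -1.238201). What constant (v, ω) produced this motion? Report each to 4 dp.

Δθ = -1.238201 − 0.261799 = -1.500000
ω = Δθ/dt = -1.500000/1.5 = -1.0000
R = Δx/(sin θ' − sin θ) = -0.2500
v = R·ω = -0.2500·-1.0000 = 0.2500

v = 0.2500, ω = -1.0000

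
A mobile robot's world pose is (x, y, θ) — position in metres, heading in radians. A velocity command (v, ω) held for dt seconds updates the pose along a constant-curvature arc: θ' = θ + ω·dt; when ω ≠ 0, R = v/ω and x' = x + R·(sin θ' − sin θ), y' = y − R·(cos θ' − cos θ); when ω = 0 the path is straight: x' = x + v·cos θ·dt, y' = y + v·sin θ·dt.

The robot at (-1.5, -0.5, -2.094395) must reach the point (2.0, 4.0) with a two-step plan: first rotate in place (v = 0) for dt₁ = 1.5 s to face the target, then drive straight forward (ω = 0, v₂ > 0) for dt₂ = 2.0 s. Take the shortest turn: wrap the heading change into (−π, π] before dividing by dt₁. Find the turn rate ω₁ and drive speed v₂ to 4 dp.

ω₁ = 2.0028, v₂ = 2.8504

heading to target = atan2(4−-0.5, 2−-1.5) = 0.9098
Δθ = wrap(0.9098 − -2.0944) = 3.0041; ω₁ = Δθ/dt₁ = 2.0028
distance = √((2−-1.5)² + (4−-0.5)²) = 5.7009; v₂ = distance/dt₂ = 2.8504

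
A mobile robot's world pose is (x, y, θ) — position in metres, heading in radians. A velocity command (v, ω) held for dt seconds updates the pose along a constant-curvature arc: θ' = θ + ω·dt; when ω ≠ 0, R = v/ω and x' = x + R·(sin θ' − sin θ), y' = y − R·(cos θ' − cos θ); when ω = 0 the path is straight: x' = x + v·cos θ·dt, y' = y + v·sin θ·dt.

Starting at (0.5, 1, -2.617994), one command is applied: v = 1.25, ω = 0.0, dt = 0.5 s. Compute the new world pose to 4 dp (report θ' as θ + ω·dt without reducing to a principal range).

θ' = -2.6180 + 0.0·0.5 = -2.6180
ω = 0 → straight: x' = 0.5 + 1.25·cos(-2.6180)·0.5 = -0.0413
y' = 1 + 1.25·sin(-2.6180)·0.5 = 0.6875

(-0.0413, 0.6875, -2.6180)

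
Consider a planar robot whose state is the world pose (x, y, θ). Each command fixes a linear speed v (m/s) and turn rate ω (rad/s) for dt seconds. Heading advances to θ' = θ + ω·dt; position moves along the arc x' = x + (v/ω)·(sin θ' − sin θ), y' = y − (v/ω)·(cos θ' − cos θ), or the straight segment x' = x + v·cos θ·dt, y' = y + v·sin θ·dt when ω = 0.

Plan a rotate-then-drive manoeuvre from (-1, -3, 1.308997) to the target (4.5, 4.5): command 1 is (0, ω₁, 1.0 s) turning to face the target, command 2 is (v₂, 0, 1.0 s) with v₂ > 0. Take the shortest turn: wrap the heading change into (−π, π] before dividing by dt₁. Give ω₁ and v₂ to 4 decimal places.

heading to target = atan2(4.5−-3, 4.5−-1) = 0.9380
Δθ = wrap(0.9380 − 1.3090) = -0.3709; ω₁ = Δθ/dt₁ = -0.3709
distance = √((4.5−-1)² + (4.5−-3)²) = 9.3005; v₂ = distance/dt₂ = 9.3005

ω₁ = -0.3709, v₂ = 9.3005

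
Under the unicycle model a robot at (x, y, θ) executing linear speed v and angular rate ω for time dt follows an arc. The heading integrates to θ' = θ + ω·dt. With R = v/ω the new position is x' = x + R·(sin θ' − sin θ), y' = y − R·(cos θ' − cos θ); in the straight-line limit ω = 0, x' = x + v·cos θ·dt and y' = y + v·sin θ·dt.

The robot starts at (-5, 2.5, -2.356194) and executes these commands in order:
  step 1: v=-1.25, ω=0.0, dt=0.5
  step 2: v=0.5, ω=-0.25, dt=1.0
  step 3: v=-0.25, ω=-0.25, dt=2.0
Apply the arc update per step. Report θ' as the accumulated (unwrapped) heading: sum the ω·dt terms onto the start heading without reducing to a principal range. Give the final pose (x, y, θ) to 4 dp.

(-4.4771, 2.7753, -3.1062)

step 1: θ'=-2.3562 (straight) → pose (-4.5581, 2.9419, -2.3562)
step 2: θ'=-2.6062 (R=-2.0000) → pose (-4.9519, 2.6360, -2.6062)
step 3: θ'=-3.1062 (R=1.0000) → pose (-4.4771, 2.7753, -3.1062)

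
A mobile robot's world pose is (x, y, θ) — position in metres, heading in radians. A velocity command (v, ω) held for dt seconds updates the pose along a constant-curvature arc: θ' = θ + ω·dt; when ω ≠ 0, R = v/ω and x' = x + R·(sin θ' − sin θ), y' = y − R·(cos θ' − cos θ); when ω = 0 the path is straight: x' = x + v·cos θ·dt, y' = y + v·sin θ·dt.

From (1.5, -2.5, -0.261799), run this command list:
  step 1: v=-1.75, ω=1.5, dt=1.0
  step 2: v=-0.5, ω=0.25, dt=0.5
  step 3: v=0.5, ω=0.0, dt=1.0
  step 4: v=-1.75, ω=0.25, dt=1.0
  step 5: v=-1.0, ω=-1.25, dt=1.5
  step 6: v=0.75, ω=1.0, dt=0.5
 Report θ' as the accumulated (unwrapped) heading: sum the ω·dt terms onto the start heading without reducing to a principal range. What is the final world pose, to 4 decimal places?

step 1: θ'=1.2382 (R=-1.1667) → pose (0.0953, -3.2460, 1.2382)
step 2: θ'=1.3632 (R=-2.0000) → pose (0.0287, -3.4868, 1.3632)
step 3: θ'=1.3632 (straight) → pose (0.1317, -2.9975, 1.3632)
step 4: θ'=1.6132 (R=-7.0000) → pose (-0.0123, -4.7370, 1.6132)
step 5: θ'=-0.2618 (R=0.8000) → pose (-1.0186, -5.5437, -0.2618)
step 6: θ'=0.2382 (R=0.7500) → pose (-0.6476, -5.5480, 0.2382)

(-0.6476, -5.5480, 0.2382)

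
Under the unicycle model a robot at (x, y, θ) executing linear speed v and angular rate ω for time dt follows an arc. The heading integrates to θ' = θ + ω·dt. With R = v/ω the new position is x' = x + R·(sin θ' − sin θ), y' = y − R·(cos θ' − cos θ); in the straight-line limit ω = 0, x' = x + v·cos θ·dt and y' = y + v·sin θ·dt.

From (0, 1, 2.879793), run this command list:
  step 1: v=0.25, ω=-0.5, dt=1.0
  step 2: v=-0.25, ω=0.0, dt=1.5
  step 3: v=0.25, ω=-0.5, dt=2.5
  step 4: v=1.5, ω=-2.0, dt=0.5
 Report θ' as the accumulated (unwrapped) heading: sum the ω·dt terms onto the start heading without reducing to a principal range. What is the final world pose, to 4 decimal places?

(0.5298, 1.8611, 0.1298)

step 1: θ'=2.3798 (R=-0.5000) → pose (-0.2157, 1.1212, 2.3798)
step 2: θ'=2.3798 (straight) → pose (0.0556, 0.8623, 2.3798)
step 3: θ'=1.1298 (R=-0.5000) → pose (-0.0514, 1.4376, 1.1298)
step 4: θ'=0.1298 (R=-0.7500) → pose (0.5298, 1.8611, 0.1298)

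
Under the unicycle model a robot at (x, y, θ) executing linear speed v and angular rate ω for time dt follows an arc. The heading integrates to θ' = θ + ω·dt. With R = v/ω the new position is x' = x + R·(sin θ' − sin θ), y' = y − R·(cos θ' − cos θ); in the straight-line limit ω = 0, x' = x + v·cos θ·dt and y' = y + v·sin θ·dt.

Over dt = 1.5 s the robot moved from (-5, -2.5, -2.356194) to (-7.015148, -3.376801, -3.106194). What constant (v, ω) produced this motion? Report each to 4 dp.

Δθ = -3.106194 − -2.356194 = -0.750000
ω = Δθ/dt = -0.750000/1.5 = -0.5000
R = Δx/(sin θ' − sin θ) = -3.0000
v = R·ω = -3.0000·-0.5000 = 1.5000

v = 1.5000, ω = -0.5000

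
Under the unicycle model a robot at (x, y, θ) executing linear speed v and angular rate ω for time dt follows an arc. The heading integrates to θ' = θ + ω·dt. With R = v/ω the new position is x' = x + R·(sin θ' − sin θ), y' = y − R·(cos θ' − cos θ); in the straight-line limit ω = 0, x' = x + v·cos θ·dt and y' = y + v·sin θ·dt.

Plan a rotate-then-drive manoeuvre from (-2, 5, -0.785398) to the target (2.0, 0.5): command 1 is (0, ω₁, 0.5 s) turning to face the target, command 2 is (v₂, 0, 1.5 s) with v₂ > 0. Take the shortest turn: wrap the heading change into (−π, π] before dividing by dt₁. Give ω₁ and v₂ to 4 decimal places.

heading to target = atan2(0.5−5, 2−-2) = -0.8442
Δθ = wrap(-0.8442 − -0.7854) = -0.0588; ω₁ = Δθ/dt₁ = -0.1175
distance = √((2−-2)² + (0.5−5)²) = 6.0208; v₂ = distance/dt₂ = 4.0139

ω₁ = -0.1175, v₂ = 4.0139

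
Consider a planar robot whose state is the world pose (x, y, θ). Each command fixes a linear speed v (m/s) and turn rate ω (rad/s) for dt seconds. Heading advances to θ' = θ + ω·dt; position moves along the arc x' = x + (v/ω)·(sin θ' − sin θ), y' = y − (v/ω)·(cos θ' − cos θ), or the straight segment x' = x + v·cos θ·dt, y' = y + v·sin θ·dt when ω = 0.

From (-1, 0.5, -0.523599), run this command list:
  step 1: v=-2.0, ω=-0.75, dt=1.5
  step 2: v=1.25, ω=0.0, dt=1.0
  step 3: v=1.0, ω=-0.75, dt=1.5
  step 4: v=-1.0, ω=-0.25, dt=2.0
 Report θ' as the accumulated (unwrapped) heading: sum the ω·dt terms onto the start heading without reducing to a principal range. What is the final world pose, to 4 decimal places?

step 1: θ'=-1.6486 (R=2.6667) → pose (-2.3253, 3.0167, -1.6486)
step 2: θ'=-1.6486 (straight) → pose (-2.4224, 1.7704, -1.6486)
step 3: θ'=-2.7736 (R=-1.3333) → pose (-3.2721, 0.6300, -2.7736)
step 4: θ'=-3.2736 (R=4.0000) → pose (-1.3066, 0.8630, -3.2736)

(-1.3066, 0.8630, -3.2736)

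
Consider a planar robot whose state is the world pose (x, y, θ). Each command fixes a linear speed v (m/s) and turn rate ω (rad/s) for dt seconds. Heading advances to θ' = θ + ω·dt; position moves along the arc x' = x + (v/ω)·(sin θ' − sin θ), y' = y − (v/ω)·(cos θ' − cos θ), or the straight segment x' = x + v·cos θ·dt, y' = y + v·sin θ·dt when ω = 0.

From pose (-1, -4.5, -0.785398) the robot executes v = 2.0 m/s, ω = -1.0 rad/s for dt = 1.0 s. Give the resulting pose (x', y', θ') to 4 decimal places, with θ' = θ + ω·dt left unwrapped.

(-0.4601, -6.3401, -1.7854)

θ' = -0.7854 + -1.0·1.0 = -1.7854
R = v/ω = 2.0/-1.0 = -2.0000
x' = -1 + -2.0000·(sin -1.7854 − sin -0.7854) = -0.4601
y' = -4.5 − -2.0000·(cos -1.7854 − cos -0.7854) = -6.3401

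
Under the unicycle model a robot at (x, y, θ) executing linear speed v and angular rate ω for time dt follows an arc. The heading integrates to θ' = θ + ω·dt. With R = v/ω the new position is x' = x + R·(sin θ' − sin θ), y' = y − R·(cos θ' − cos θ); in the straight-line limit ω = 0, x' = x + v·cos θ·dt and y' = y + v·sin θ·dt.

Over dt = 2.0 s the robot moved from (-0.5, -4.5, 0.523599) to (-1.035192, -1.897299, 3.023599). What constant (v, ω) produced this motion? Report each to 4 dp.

v = 1.7500, ω = 1.2500

Δθ = 3.023599 − 0.523599 = 2.500000
ω = Δθ/dt = 2.500000/2.0 = 1.2500
R = −Δy/(cos θ' − cos θ) = 1.4000
v = R·ω = 1.4000·1.2500 = 1.7500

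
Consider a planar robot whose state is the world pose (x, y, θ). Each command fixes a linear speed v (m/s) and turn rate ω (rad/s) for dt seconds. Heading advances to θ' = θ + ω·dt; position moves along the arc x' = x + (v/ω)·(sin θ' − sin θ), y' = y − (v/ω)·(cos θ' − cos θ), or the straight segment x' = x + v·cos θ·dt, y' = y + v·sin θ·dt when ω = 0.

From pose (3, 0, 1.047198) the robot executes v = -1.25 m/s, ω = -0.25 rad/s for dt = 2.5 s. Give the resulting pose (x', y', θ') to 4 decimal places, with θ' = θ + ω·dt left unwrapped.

θ' = 1.0472 + -0.25·2.5 = 0.4222
R = v/ω = -1.25/-0.25 = 5.0000
x' = 3 + 5.0000·(sin 0.4222 − sin 1.0472) = 0.7187
y' = 0 − 5.0000·(cos 0.4222 − cos 1.0472) = -2.0610

(0.7187, -2.0610, 0.4222)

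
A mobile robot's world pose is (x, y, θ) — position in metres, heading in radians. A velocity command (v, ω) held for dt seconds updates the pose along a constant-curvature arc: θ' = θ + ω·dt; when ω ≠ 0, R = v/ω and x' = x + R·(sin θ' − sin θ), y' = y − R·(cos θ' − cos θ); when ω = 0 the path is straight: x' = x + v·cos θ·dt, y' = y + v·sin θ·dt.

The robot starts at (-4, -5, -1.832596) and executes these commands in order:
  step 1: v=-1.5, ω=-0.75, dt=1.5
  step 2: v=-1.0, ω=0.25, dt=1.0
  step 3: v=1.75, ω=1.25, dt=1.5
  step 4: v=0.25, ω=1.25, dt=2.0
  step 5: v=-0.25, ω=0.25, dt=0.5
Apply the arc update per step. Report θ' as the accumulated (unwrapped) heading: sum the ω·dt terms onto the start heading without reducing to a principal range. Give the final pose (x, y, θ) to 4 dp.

(-1.5640, -5.4299, 1.7924)

step 1: θ'=-2.9576 (R=2.0000) → pose (-2.4341, -3.5514, -2.9576)
step 2: θ'=-2.7076 (R=-4.0000) → pose (-1.4839, -3.2481, -2.7076)
step 3: θ'=-0.8326 (R=1.4000) → pose (-1.9308, -5.4604, -0.8326)
step 4: θ'=1.6674 (R=0.2000) → pose (-1.5838, -5.3066, 1.6674)
step 5: θ'=1.7924 (R=-1.0000) → pose (-1.5640, -5.4299, 1.7924)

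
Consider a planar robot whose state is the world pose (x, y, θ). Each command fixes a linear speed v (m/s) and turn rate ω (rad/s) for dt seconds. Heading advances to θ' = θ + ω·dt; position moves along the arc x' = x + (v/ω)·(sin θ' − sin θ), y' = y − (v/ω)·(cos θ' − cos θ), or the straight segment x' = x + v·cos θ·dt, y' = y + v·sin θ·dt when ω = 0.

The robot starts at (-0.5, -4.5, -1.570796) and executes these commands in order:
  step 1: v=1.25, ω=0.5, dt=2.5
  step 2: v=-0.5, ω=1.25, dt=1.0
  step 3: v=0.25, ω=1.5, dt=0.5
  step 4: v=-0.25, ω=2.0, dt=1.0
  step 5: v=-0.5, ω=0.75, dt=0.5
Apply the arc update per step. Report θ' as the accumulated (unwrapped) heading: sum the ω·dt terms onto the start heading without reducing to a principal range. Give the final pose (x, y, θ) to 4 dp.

step 1: θ'=-0.3208 (R=2.5000) → pose (1.2117, -6.8725, -0.3208)
step 2: θ'=0.9292 (R=-0.4000) → pose (0.7651, -7.0127, 0.9292)
step 3: θ'=1.6792 (R=0.1667) → pose (0.7973, -6.8949, 1.6792)
step 4: θ'=3.6792 (R=-0.1250) → pose (0.9855, -6.9887, 3.6792)
step 5: θ'=4.0542 (R=-0.6667) → pose (1.1716, -6.8239, 4.0542)

(1.1716, -6.8239, 4.0542)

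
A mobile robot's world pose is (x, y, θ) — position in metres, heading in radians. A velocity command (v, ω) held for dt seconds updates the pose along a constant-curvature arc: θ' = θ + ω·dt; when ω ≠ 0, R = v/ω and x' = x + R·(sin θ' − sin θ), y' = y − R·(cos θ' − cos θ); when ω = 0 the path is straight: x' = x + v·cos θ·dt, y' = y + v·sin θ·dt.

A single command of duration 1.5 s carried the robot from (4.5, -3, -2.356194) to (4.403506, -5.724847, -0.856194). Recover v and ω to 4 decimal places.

v = 2.0000, ω = 1.0000

Δθ = -0.856194 − -2.356194 = 1.500000
ω = Δθ/dt = 1.500000/1.5 = 1.0000
R = −Δy/(cos θ' − cos θ) = 2.0000
v = R·ω = 2.0000·1.0000 = 2.0000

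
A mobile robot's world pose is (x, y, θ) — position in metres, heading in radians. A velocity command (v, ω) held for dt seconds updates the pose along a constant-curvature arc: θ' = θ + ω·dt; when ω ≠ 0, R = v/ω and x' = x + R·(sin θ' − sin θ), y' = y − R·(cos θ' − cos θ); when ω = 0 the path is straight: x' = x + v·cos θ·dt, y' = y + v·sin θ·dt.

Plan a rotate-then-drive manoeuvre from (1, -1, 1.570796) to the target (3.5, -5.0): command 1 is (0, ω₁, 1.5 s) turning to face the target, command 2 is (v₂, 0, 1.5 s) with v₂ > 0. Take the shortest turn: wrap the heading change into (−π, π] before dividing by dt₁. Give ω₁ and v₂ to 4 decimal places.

heading to target = atan2(-5−-1, 3.5−1) = -1.0122
Δθ = wrap(-1.0122 − 1.5708) = -2.5830; ω₁ = Δθ/dt₁ = -1.7220
distance = √((3.5−1)² + (-5−-1)²) = 4.7170; v₂ = distance/dt₂ = 3.1447

ω₁ = -1.7220, v₂ = 3.1447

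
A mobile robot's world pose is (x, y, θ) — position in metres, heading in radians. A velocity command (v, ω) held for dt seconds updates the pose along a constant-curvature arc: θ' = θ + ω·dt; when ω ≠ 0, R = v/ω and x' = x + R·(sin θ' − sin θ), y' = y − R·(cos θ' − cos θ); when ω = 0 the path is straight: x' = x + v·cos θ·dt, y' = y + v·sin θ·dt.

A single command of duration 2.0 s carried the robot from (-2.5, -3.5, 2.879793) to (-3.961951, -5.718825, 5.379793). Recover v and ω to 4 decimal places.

Δθ = 5.379793 − 2.879793 = 2.500000
ω = Δθ/dt = 2.500000/2.0 = 1.2500
R = −Δy/(cos θ' − cos θ) = 1.4000
v = R·ω = 1.4000·1.2500 = 1.7500

v = 1.7500, ω = 1.2500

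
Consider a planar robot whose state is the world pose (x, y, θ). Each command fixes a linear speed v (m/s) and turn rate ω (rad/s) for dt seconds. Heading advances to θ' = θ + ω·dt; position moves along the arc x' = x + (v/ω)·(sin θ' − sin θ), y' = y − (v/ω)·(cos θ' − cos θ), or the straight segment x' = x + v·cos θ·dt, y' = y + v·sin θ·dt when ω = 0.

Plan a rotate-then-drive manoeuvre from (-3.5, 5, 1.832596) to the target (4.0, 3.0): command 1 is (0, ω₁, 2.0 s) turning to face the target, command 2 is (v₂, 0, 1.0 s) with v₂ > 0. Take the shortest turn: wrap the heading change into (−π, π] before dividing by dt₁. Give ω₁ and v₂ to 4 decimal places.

ω₁ = -1.0466, v₂ = 7.7621

heading to target = atan2(3−5, 4−-3.5) = -0.2606
Δθ = wrap(-0.2606 − 1.8326) = -2.0932; ω₁ = Δθ/dt₁ = -1.0466
distance = √((4−-3.5)² + (3−5)²) = 7.7621; v₂ = distance/dt₂ = 7.7621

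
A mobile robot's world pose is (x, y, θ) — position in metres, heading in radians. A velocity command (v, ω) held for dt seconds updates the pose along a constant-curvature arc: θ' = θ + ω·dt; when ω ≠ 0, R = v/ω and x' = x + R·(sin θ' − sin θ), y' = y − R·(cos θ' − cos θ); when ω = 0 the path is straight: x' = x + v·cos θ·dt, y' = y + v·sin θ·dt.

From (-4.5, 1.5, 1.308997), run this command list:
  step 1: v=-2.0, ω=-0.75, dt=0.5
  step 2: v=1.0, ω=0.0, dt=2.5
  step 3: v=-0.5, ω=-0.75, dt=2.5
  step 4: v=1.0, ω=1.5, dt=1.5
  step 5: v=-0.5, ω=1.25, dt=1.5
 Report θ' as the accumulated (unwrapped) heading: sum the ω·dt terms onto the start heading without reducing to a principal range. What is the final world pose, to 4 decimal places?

(-2.9340, 2.3352, 3.1840)

step 1: θ'=0.9340 (R=2.6667) → pose (-4.9318, 0.6045, 0.9340)
step 2: θ'=0.9340 (straight) → pose (-3.4452, 2.6145, 0.9340)
step 3: θ'=-0.9410 (R=0.6667) → pose (-4.5200, 2.6183, -0.9410)
step 4: θ'=1.3090 (R=0.6667) → pose (-3.3373, 2.8384, 1.3090)
step 5: θ'=3.1840 (R=-0.4000) → pose (-2.9340, 2.3352, 3.1840)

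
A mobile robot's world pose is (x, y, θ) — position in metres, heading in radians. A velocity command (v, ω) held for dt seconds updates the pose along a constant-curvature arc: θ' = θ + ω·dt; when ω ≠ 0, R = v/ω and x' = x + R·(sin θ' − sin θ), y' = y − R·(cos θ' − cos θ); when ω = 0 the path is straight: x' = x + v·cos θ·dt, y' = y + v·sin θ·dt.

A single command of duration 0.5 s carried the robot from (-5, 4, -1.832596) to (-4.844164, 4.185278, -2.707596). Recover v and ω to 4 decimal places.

Δθ = -2.707596 − -1.832596 = -0.875000
ω = Δθ/dt = -0.875000/0.5 = -1.7500
R = −Δy/(cos θ' − cos θ) = 0.2857
v = R·ω = 0.2857·-1.7500 = -0.5000

v = -0.5000, ω = -1.7500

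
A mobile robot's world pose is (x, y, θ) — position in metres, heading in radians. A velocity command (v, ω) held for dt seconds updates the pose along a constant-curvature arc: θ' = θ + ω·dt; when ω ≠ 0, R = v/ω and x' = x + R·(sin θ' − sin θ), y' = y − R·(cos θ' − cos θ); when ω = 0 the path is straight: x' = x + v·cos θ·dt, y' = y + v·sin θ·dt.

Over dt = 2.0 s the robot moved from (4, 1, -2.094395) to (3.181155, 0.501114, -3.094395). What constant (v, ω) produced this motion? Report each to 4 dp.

v = 0.5000, ω = -0.5000

Δθ = -3.094395 − -2.094395 = -1.000000
ω = Δθ/dt = -1.000000/2.0 = -0.5000
R = Δx/(sin θ' − sin θ) = -1.0000
v = R·ω = -1.0000·-0.5000 = 0.5000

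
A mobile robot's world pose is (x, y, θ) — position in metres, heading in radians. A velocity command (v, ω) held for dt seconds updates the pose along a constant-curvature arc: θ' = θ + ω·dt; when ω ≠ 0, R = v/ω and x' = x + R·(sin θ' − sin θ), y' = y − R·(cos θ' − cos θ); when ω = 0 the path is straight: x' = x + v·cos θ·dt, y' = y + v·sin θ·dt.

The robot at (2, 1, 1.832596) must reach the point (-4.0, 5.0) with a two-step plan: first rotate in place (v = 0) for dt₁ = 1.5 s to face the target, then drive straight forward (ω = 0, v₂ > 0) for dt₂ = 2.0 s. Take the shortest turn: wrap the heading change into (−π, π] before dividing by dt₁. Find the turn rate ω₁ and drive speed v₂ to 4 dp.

heading to target = atan2(5−1, -4−2) = 2.5536
Δθ = wrap(2.5536 − 1.8326) = 0.7210; ω₁ = Δθ/dt₁ = 0.4807
distance = √((-4−2)² + (5−1)²) = 7.2111; v₂ = distance/dt₂ = 3.6056

ω₁ = 0.4807, v₂ = 3.6056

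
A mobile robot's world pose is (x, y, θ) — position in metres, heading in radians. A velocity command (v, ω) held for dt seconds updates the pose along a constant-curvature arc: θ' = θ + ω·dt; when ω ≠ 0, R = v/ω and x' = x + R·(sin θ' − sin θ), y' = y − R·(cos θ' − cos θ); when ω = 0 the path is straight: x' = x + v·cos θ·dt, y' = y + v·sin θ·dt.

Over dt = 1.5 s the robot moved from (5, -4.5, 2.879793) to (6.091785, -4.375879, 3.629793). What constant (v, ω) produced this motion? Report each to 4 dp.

Δθ = 3.629793 − 2.879793 = 0.750000
ω = Δθ/dt = 0.750000/1.5 = 0.5000
R = Δx/(sin θ' − sin θ) = -1.5000
v = R·ω = -1.5000·0.5000 = -0.7500

v = -0.7500, ω = 0.5000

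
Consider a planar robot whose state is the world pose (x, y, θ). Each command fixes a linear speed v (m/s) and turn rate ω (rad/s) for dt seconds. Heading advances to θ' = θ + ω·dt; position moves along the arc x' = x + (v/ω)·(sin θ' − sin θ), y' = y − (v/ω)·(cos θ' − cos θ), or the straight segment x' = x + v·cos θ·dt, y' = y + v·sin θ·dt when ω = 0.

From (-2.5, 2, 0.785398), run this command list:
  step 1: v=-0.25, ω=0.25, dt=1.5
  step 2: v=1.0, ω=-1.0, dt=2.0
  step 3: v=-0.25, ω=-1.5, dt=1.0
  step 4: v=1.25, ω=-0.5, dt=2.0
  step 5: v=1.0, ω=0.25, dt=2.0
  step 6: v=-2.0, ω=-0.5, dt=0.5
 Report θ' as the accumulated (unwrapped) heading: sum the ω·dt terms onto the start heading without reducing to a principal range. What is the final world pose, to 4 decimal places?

(-4.3276, 1.5476, -3.0896)

step 1: θ'=1.1604 (R=-1.0000) → pose (-2.7099, 1.6919, 1.1604)
step 2: θ'=-0.8396 (R=-1.0000) → pose (-1.0485, 1.9607, -0.8396)
step 3: θ'=-2.3396 (R=0.1667) → pose (-1.0442, 2.1878, -2.3396)
step 4: θ'=-3.3396 (R=-2.5000) → pose (-3.3329, 1.4749, -3.3396)
step 5: θ'=-2.8396 (R=4.0000) → pose (-5.3094, 1.3720, -2.8396)
step 6: θ'=-3.0896 (R=4.0000) → pose (-4.3276, 1.5476, -3.0896)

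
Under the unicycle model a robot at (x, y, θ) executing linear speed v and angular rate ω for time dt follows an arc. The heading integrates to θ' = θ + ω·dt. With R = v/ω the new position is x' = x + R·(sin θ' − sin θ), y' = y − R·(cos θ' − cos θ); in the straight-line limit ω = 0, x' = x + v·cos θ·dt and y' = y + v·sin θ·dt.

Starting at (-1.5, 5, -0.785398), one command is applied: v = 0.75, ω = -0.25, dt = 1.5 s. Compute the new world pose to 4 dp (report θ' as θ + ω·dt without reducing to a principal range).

θ' = -0.7854 + -0.25·1.5 = -1.1604
R = v/ω = 0.75/-0.25 = -3.0000
x' = -1.5 + -3.0000·(sin -1.1604 − sin -0.7854) = -0.8704
y' = 5 − -3.0000·(cos -1.1604 − cos -0.7854) = 4.0756

(-0.8704, 4.0756, -1.1604)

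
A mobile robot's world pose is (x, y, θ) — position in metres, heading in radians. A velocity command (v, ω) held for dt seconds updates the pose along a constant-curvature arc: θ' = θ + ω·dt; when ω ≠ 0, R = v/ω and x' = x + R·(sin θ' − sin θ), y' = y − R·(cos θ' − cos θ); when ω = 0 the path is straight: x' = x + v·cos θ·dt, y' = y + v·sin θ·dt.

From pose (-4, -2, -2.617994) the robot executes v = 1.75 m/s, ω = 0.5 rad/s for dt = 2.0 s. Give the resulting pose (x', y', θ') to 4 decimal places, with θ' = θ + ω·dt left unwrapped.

θ' = -2.6180 + 0.5·2.0 = -1.6180
R = v/ω = 1.75/0.5 = 3.5000
x' = -4 + 3.5000·(sin -1.6180 − sin -2.6180) = -5.7461
y' = -2 − 3.5000·(cos -1.6180 − cos -2.6180) = -4.8660

(-5.7461, -4.8660, -1.6180)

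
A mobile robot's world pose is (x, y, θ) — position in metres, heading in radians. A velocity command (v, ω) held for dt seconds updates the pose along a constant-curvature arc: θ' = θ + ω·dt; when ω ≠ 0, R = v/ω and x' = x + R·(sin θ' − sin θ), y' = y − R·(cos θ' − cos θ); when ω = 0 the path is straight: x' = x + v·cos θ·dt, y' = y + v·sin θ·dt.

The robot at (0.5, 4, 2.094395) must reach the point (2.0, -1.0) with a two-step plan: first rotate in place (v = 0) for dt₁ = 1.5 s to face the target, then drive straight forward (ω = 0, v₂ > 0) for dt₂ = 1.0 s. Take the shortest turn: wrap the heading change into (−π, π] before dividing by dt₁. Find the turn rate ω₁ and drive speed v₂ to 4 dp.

ω₁ = 1.9396, v₂ = 5.2202

heading to target = atan2(-1−4, 2−0.5) = -1.2793
Δθ = wrap(-1.2793 − 2.0944) = 2.9095; ω₁ = Δθ/dt₁ = 1.9396
distance = √((2−0.5)² + (-1−4)²) = 5.2202; v₂ = distance/dt₂ = 5.2202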